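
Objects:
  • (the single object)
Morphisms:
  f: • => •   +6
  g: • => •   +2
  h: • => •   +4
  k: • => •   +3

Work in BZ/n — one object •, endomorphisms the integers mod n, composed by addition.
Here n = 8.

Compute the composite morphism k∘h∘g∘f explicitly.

  0 +6≡6 +2≡0 +4≡4 +3≡7  (mod 8)
result: +7

Answer: +7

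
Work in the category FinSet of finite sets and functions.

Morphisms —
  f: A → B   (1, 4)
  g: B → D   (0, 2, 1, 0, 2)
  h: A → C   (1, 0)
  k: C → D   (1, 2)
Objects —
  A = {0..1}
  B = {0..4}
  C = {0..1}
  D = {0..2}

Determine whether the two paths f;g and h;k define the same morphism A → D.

Answer: DOES NOT COMMUTE

Trace:
Along f;g (path 1):
  0 f→1 g→2
  1 f→4 g→2
  ⟦path⟧₁ = (2, 2)
Along h;k (path 2):
  0 h→1 k→2
  1 h→0 k→1
  ⟦path⟧₂ = (2, 1)
Equal? differ; not commutative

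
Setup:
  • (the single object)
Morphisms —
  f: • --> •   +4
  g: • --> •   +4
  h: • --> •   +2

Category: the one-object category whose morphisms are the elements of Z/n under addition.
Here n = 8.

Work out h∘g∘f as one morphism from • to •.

Answer: +2

Work:
  0 +4≡4 +4≡0 +2≡2  (mod 8)
⟦path⟧: +2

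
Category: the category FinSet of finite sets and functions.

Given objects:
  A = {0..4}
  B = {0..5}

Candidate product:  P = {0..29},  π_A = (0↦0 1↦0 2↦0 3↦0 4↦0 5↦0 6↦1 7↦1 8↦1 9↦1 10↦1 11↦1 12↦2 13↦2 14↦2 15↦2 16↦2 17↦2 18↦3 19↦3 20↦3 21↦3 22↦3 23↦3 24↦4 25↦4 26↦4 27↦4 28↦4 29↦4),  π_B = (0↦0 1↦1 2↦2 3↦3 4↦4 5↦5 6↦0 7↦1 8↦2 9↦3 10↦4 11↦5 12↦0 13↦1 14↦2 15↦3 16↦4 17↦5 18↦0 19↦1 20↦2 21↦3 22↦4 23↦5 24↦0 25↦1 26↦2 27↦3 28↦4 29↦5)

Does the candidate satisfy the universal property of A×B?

Answer: VALID PRODUCT

Trace:
|A|·|B| = 5·6 = 30;  |P| = 30
Check the pairing map k ↦ (π_A(k), π_B(k)):
  0 ↦ (0,0)
  1 ↦ (0,1)
  2 ↦ (0,2)
  3 ↦ (0,3)
  4 ↦ (0,4)
  5 ↦ (0,5)
  6 ↦ (1,0)
  7 ↦ (1,1)
  8 ↦ (1,2)
  9 ↦ (1,3)
  10 ↦ (1,4)
  11 ↦ (1,5)
  12 ↦ (2,0)
  13 ↦ (2,1)
  14 ↦ (2,2)
  15 ↦ (2,3)
  16 ↦ (2,4)
  17 ↦ (2,5)
  18 ↦ (3,0)
  19 ↦ (3,1)
  20 ↦ (3,2)
  21 ↦ (3,3)
  22 ↦ (3,4)
  23 ↦ (3,5)
  24 ↦ (4,0)
  25 ↦ (4,1)
  26 ↦ (4,2)
  27 ↦ (4,3)
  28 ↦ (4,4)
  29 ↦ (4,5)
distinct pairs in image: 30 / 30 needed
  → bijection onto A×B; projections well-typed.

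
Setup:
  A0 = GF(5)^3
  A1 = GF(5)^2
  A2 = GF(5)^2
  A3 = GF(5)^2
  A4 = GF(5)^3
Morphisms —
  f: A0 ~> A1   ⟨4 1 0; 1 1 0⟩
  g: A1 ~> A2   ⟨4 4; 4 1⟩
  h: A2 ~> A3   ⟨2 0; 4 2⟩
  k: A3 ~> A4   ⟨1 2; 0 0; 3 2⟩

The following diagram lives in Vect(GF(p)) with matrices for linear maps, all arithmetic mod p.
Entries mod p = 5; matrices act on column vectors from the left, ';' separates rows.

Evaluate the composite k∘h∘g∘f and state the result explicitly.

Answer: ⟨3 0 0; 0 0 0; 3 2 0⟩

Trace:
  e0=(1,0,0) f~>(4,1) g~>(0,2) h~>(0,4) k~>(3,0,3)
  e1=(0,1,0) f~>(1,1) g~>(3,0) h~>(1,2) k~>(0,0,2)
  e2=(0,0,1) f~>(0,0) g~>(0,0) h~>(0,0) k~>(0,0,0)
composite: ⟨3 0 0; 0 0 0; 3 2 0⟩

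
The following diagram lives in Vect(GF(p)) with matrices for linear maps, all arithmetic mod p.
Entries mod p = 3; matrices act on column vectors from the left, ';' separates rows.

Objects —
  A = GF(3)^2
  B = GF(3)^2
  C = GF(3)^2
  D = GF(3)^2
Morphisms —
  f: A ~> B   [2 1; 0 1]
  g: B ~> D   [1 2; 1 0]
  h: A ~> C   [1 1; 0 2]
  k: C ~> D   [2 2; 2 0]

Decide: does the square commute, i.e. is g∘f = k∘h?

Answer: DOES NOT COMMUTE

Derivation:
Path 1 = f;g:
  e0=[1,0] f~>[2,0] g~>[2,2]
  e1=[0,1] f~>[1,1] g~>[0,1]
  composite₁ = [2 0; 2 1]
Path 2 = h;k:
  e0=[1,0] h~>[1,0] k~>[2,2]
  e1=[0,1] h~>[1,2] k~>[0,2]
  composite₂ = [2 0; 2 2]
Equal? differ; not commutative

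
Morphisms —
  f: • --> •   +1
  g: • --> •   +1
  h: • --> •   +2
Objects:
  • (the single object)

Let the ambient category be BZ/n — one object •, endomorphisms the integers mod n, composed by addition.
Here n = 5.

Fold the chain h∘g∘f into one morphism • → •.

Answer: +4

Work:
  0 +1≡1 +1≡2 +2≡4  (mod 5)
composite: +4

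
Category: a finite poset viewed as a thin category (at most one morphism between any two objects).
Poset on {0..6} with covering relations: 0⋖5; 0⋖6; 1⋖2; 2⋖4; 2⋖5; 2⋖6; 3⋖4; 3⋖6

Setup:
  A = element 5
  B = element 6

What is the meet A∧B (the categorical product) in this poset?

{x : x≤A ∧ x≤B} = {0,1,2}  (A=5, B=6)
  maximal lower bounds 0 and 2 are incomparable: neither 0≤2 nor 2≤0
→ no greatest lower bound exists

Answer: NO MEET EXISTS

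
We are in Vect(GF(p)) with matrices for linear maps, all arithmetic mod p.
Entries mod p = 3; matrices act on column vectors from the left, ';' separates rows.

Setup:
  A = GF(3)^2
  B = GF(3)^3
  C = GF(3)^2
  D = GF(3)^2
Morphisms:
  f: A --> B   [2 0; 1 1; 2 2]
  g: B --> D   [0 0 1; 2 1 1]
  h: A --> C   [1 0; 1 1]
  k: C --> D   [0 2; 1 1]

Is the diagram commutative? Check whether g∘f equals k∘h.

Along f;g (path 1):
  e0=⟨1,0⟩ f-->⟨2,1,2⟩ g-->⟨2,1⟩
  e1=⟨0,1⟩ f-->⟨0,1,2⟩ g-->⟨2,0⟩
  result₁ = [2 2; 1 0]
Along h;k (path 2):
  e0=⟨1,0⟩ h-->⟨1,1⟩ k-->⟨2,2⟩
  e1=⟨0,1⟩ h-->⟨0,1⟩ k-->⟨2,1⟩
  result₂ = [2 2; 2 1]
Equal? differ; not commutative

Answer: DOES NOT COMMUTE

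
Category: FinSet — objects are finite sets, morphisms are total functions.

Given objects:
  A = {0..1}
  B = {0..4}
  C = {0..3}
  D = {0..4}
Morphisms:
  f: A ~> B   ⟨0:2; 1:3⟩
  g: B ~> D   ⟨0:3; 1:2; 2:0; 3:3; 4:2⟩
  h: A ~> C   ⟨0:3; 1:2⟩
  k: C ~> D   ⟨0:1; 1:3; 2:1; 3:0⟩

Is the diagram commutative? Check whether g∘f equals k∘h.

Path 1 = f;g:
  0 f~>2 g~>0
  1 f~>3 g~>3
  composite₁ = ⟨0:0; 1:3⟩
Path 2 = h;k:
  0 h~>3 k~>0
  1 h~>2 k~>1
  composite₂ = ⟨0:0; 1:1⟩
Equal? NO — does not commute

Answer: DOES NOT COMMUTE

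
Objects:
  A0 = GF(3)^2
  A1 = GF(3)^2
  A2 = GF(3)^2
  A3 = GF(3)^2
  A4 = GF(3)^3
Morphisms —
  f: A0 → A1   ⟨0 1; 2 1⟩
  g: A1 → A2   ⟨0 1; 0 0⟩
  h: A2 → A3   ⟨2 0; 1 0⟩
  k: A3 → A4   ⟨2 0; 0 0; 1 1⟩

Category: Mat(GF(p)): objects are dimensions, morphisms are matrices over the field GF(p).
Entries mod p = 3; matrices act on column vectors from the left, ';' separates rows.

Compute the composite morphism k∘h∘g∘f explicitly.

Answer: ⟨2 1; 0 0; 0 0⟩

Work:
  e0=[1,0] f→[0,2] g→[2,0] h→[1,2] k→[2,0,0]
  e1=[0,1] f→[1,1] g→[1,0] h→[2,1] k→[1,0,0]
⟦path⟧: ⟨2 1; 0 0; 0 0⟩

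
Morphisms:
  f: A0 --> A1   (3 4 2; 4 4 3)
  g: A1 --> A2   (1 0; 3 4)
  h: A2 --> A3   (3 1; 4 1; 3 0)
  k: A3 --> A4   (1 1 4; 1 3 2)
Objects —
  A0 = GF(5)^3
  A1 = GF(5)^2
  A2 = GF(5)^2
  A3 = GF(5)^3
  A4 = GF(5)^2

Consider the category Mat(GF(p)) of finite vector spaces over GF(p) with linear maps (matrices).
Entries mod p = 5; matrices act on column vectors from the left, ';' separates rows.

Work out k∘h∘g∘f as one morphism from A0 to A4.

  e0=(1,0,0) f-->(3,4) g-->(3,0) h-->(4,2,4) k-->(2,3)
  e1=(0,1,0) f-->(4,4) g-->(4,3) h-->(0,4,2) k-->(2,1)
  e2=(0,0,1) f-->(2,3) g-->(2,3) h-->(4,1,1) k-->(4,4)
result: (2 2 4; 3 1 4)

Answer: (2 2 4; 3 1 4)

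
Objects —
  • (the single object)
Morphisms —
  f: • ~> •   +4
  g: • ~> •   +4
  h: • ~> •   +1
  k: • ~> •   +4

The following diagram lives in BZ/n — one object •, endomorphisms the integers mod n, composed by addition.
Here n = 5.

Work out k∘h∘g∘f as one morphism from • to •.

  0 +4≡4 +4≡3 +1≡4 +4≡3  (mod 5)
composite: +3

Answer: +3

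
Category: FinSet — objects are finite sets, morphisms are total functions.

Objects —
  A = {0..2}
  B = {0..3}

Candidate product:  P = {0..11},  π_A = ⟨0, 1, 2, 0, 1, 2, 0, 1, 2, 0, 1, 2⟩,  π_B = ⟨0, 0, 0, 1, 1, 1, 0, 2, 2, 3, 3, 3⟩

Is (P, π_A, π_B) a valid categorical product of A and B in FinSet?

Answer: NOT A VALID PRODUCT — duplicate pair at indices 0,6

Work:
|A|·|B| = 3·4 = 12;  |P| = 12
Check the pairing map k ↦ (π_A(k), π_B(k)):
  0 -> (0,0)
  1 -> (1,0)
  2 -> (2,0)
  3 -> (0,1)
  4 -> (1,1)
  5 -> (2,1)
  6 -> (0,0)  ✗ repeats pair of k=0
  7 -> (1,2)
  8 -> (2,2)
  9 -> (0,3)
  10 -> (1,3)
  11 -> (2,3)
distinct pairs in image: 11 / 12 needed
  → (0,0) hit at k=0 and k=6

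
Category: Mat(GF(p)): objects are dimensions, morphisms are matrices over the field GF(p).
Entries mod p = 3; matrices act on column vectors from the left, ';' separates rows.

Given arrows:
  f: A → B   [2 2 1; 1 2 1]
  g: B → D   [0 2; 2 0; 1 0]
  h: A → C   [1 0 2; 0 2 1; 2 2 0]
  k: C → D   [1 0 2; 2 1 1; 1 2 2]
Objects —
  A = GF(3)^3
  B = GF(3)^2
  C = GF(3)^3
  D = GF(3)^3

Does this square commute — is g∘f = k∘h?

Answer: COMMUTES

Derivation:
Path 1 = f;g:
  e0=[1,0,0] f→[2,1] g→[2,1,2]
  e1=[0,1,0] f→[2,2] g→[1,1,2]
  e2=[0,0,1] f→[1,1] g→[2,2,1]
  result₁ = [2 1 2; 1 1 2; 2 2 1]
Path 2 = h;k:
  e0=[1,0,0] h→[1,0,2] k→[2,1,2]
  e1=[0,1,0] h→[0,2,2] k→[1,1,2]
  e2=[0,0,1] h→[2,1,0] k→[2,2,1]
  result₂ = [2 1 2; 1 1 2; 2 2 1]
Equal? equal; square commutes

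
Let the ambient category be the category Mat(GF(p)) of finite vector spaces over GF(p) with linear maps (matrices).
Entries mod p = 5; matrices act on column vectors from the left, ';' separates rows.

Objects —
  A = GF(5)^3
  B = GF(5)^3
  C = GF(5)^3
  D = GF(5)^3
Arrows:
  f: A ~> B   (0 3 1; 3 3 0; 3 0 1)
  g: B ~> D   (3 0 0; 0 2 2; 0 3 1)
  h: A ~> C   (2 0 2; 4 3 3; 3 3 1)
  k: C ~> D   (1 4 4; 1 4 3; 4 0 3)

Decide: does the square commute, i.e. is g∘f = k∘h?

Answer: COMMUTES

Trace:
1) trace f;g:
  e0=(1,0,0) f~>(0,3,3) g~>(0,2,2)
  e1=(0,1,0) f~>(3,3,0) g~>(4,1,4)
  e2=(0,0,1) f~>(1,0,1) g~>(3,2,1)
  result₁ = (0 4 3; 2 1 2; 2 4 1)
2) trace h;k:
  e0=(1,0,0) h~>(2,4,3) k~>(0,2,2)
  e1=(0,1,0) h~>(0,3,3) k~>(4,1,4)
  e2=(0,0,1) h~>(2,3,1) k~>(3,2,1)
  result₂ = (0 4 3; 2 1 2; 2 4 1)
Equal? same morphism ✓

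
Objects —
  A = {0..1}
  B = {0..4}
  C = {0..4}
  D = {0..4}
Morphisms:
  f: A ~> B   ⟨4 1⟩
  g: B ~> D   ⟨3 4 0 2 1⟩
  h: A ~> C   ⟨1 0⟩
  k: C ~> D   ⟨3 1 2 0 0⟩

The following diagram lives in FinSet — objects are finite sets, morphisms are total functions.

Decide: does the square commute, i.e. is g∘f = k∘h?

1) trace f;g:
  0 f~>4 g~>1
  1 f~>1 g~>4
  ⟦path⟧₁ = ⟨1 4⟩
2) trace h;k:
  0 h~>1 k~>1
  1 h~>0 k~>3
  ⟦path⟧₂ = ⟨1 3⟩
Equal? NO — does not commute

Answer: DOES NOT COMMUTE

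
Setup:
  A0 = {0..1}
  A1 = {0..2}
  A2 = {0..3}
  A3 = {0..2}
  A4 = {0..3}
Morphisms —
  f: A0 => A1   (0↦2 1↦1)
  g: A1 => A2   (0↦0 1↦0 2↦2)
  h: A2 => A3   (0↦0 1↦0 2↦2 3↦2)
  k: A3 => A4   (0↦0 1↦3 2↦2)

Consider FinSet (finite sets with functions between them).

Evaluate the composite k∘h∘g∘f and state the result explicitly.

Answer: (0↦2 1↦0)

Derivation:
  0 f=>2 g=>2 h=>2 k=>2
  1 f=>1 g=>0 h=>0 k=>0
composite: (0↦2 1↦0)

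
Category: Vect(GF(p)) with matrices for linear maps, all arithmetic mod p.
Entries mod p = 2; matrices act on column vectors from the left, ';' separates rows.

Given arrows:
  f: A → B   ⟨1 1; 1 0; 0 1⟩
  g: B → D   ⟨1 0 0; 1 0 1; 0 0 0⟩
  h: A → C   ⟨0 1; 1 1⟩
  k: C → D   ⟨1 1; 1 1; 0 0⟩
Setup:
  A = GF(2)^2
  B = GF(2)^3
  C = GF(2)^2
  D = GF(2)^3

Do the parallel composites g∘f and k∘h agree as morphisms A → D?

Answer: DOES NOT COMMUTE

Trace:
Path 1 = f;g:
  e0=(1,0) f→(1,1,0) g→(1,1,0)
  e1=(0,1) f→(1,0,1) g→(1,0,0)
  result₁ = ⟨1 1; 1 0; 0 0⟩
Path 2 = h;k:
  e0=(1,0) h→(0,1) k→(1,1,0)
  e1=(0,1) h→(1,1) k→(0,0,0)
  result₂ = ⟨1 0; 1 0; 0 0⟩
Equal? differ; not commutative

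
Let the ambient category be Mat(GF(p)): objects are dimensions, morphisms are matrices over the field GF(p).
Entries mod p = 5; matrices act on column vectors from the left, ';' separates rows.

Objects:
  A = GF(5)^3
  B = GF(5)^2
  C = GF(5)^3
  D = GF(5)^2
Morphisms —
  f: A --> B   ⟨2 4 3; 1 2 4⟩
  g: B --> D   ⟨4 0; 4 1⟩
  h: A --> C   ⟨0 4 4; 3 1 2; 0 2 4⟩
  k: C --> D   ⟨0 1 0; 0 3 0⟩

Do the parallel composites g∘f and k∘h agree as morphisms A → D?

Answer: COMMUTES

Trace:
Along f;g (path 1):
  e0=⟨1,0,0⟩ f-->⟨2,1⟩ g-->⟨3,4⟩
  e1=⟨0,1,0⟩ f-->⟨4,2⟩ g-->⟨1,3⟩
  e2=⟨0,0,1⟩ f-->⟨3,4⟩ g-->⟨2,1⟩
  ⟦path⟧₁ = ⟨3 1 2; 4 3 1⟩
Along h;k (path 2):
  e0=⟨1,0,0⟩ h-->⟨0,3,0⟩ k-->⟨3,4⟩
  e1=⟨0,1,0⟩ h-->⟨4,1,2⟩ k-->⟨1,3⟩
  e2=⟨0,0,1⟩ h-->⟨4,2,4⟩ k-->⟨2,1⟩
  ⟦path⟧₂ = ⟨3 1 2; 4 3 1⟩
Equal? same morphism ✓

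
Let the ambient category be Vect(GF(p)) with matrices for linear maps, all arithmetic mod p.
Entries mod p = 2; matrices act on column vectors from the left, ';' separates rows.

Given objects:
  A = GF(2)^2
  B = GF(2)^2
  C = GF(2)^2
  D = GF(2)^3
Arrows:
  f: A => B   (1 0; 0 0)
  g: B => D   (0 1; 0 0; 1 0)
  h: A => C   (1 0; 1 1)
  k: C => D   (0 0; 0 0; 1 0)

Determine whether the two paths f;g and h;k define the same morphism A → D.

Path 1 = f;g:
  e0=(1,0) f=>(1,0) g=>(0,0,1)
  e1=(0,1) f=>(0,0) g=>(0,0,0)
  ⟦path⟧₁ = (0 0; 0 0; 1 0)
Path 2 = h;k:
  e0=(1,0) h=>(1,1) k=>(0,0,1)
  e1=(0,1) h=>(0,1) k=>(0,0,0)
  ⟦path⟧₂ = (0 0; 0 0; 1 0)
Equal? equal; square commutes

Answer: COMMUTES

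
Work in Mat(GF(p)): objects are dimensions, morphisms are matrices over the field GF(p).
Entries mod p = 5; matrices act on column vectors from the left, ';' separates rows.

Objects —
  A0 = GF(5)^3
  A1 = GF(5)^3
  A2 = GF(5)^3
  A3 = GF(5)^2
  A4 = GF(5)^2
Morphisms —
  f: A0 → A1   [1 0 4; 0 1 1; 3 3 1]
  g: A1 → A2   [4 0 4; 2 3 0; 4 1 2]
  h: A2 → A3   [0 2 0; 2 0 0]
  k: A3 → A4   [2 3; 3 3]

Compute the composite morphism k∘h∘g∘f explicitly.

  e0=⟨1,0,0⟩ f→⟨1,0,3⟩ g→⟨1,2,0⟩ h→⟨4,2⟩ k→⟨4,3⟩
  e1=⟨0,1,0⟩ f→⟨0,1,3⟩ g→⟨2,3,2⟩ h→⟨1,4⟩ k→⟨4,0⟩
  e2=⟨0,0,1⟩ f→⟨4,1,1⟩ g→⟨0,1,4⟩ h→⟨2,0⟩ k→⟨4,1⟩
composite: [4 4 4; 3 0 1]

Answer: [4 4 4; 3 0 1]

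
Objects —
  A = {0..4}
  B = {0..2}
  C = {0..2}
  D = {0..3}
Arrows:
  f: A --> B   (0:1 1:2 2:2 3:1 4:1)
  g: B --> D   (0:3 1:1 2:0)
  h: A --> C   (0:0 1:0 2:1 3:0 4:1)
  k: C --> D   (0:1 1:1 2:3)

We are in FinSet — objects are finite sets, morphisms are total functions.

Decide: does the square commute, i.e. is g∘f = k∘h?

Answer: DOES NOT COMMUTE

Work:
Along f;g (path 1):
  0 f-->1 g-->1
  1 f-->2 g-->0
  2 f-->2 g-->0
  3 f-->1 g-->1
  4 f-->1 g-->1
  ⟦path⟧₁ = (0:1 1:0 2:0 3:1 4:1)
Along h;k (path 2):
  0 h-->0 k-->1
  1 h-->0 k-->1
  2 h-->1 k-->1
  3 h-->0 k-->1
  4 h-->1 k-->1
  ⟦path⟧₂ = (0:1 1:1 2:1 3:1 4:1)
Equal? distinct morphisms ✗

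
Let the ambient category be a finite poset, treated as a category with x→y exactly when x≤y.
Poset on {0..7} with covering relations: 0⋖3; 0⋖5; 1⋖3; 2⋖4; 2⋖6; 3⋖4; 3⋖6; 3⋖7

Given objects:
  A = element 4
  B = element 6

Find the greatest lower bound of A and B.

Lower bounds of A=4 and B=6: {0,1,2,3}
  maximal lower bounds 2 and 3 are incomparable: neither 2<=3 nor 3<=2
→ no greatest lower bound exists

Answer: NO MEET EXISTS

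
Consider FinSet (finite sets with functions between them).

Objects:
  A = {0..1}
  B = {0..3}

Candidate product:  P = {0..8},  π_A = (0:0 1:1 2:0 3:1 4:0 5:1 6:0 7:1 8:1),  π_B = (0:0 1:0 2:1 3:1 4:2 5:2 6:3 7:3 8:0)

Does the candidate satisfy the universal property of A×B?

|A|·|B| = 2·4 = 8;  |P| = 9
  → cardinalities differ; no bijection possible.

Answer: NOT A VALID PRODUCT — |P|=9 ≠ |A|·|B|=8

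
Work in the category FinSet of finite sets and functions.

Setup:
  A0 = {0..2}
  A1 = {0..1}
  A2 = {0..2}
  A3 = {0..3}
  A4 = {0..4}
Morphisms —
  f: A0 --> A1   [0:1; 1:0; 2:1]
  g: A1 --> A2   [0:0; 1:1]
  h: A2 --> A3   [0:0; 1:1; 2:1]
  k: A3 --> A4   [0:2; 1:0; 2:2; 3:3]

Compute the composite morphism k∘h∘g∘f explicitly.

  0 f-->1 g-->1 h-->1 k-->0
  1 f-->0 g-->0 h-->0 k-->2
  2 f-->1 g-->1 h-->1 k-->0
composite: [0:0; 1:2; 2:0]

Answer: [0:0; 1:2; 2:0]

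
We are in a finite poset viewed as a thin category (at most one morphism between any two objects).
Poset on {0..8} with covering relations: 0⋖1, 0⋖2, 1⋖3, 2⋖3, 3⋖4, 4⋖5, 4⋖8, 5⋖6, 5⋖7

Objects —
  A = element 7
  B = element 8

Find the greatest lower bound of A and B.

Answer: A∧B = 4

Derivation:
Lower bounds of A=7 and B=8: {0,1,2,3,4}
  0 <= 4
  1 <= 4
  2 <= 4
  3 <= 4
  4 <= 4
glb = 4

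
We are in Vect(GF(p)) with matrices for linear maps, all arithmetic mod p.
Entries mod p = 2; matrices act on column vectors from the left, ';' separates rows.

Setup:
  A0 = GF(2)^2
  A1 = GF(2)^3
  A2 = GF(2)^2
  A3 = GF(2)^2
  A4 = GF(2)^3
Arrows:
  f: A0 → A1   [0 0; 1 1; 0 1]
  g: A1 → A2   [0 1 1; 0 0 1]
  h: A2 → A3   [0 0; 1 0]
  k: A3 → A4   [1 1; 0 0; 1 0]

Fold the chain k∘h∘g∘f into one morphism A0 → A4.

  e0=(1,0) f→(0,1,0) g→(1,0) h→(0,1) k→(1,0,0)
  e1=(0,1) f→(0,1,1) g→(0,1) h→(0,0) k→(0,0,0)
⟦path⟧: [1 0; 0 0; 0 0]

Answer: [1 0; 0 0; 0 0]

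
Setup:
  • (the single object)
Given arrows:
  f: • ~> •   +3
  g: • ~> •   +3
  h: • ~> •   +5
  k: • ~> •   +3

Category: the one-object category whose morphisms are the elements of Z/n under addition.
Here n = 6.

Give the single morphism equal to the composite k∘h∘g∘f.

Answer: +2

Trace:
  0 +3≡3 +3≡0 +5≡5 +3≡2  (mod 6)
composite: +2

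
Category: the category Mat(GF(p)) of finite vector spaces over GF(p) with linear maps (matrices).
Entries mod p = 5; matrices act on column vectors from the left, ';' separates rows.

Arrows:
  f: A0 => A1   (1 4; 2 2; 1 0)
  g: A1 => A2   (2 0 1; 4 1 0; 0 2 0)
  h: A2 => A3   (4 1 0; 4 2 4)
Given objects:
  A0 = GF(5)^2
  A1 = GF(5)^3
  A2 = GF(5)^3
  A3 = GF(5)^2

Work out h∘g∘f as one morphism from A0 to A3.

Answer: (3 0; 0 4)

Derivation:
  e0=[1,0] f=>[1,2,1] g=>[3,1,4] h=>[3,0]
  e1=[0,1] f=>[4,2,0] g=>[3,3,4] h=>[0,4]
composite: (3 0; 0 4)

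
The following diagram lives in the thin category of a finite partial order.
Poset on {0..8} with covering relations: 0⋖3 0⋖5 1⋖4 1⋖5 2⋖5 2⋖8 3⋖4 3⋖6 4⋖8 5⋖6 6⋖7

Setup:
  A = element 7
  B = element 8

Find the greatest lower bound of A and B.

Common predecessors of 7,8: {0,1,2,3}
  maximal lower bounds 1 and 2 are incomparable: neither 1≤2 nor 2≤1
→ no greatest lower bound exists

Answer: NO MEET EXISTS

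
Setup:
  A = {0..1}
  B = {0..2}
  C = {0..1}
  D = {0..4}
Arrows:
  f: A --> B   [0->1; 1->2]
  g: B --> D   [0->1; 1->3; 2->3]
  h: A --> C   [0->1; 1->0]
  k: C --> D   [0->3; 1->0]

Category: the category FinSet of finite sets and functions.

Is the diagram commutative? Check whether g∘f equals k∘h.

1) trace f;g:
  0 f-->1 g-->3
  1 f-->2 g-->3
  composite₁ = [0->3; 1->3]
2) trace h;k:
  0 h-->1 k-->0
  1 h-->0 k-->3
  composite₂ = [0->0; 1->3]
Equal? NO — does not commute

Answer: DOES NOT COMMUTE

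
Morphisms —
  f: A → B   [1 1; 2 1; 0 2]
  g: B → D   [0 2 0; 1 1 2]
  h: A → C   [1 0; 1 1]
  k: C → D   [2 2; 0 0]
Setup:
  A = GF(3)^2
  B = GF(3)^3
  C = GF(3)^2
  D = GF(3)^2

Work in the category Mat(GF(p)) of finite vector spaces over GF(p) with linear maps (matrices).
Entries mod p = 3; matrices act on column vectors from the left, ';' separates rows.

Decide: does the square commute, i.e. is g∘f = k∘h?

Path 1 = f;g:
  e0=⟨1,0⟩ f→⟨1,2,0⟩ g→⟨1,0⟩
  e1=⟨0,1⟩ f→⟨1,1,2⟩ g→⟨2,0⟩
  ⟦path⟧₁ = [1 2; 0 0]
Path 2 = h;k:
  e0=⟨1,0⟩ h→⟨1,1⟩ k→⟨1,0⟩
  e1=⟨0,1⟩ h→⟨0,1⟩ k→⟨2,0⟩
  ⟦path⟧₂ = [1 2; 0 0]
Equal? equal; square commutes

Answer: COMMUTES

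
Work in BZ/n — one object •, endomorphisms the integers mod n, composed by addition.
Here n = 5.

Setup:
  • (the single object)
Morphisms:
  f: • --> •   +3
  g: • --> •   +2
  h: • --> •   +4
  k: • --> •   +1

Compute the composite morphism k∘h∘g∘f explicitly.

Answer: +0

Derivation:
  0 +3≡3 +2≡0 +4≡4 +1≡0  (mod 5)
result: +0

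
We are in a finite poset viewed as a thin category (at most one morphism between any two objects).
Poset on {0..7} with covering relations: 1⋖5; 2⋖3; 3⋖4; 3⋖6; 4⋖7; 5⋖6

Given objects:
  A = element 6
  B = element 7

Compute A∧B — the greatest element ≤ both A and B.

Answer: A∧B = 3

Work:
Common predecessors of 6,7: {2,3}
  2 ⊑ 3
  3 ⊑ 3
glb = 3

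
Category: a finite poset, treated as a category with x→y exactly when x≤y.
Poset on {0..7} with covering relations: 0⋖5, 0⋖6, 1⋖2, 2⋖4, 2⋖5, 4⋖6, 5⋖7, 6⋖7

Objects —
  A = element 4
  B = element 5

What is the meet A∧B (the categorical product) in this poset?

Common predecessors of 4,5: {1,2}
  1 <= 2
  2 <= 2
glb = 2

Answer: A∧B = 2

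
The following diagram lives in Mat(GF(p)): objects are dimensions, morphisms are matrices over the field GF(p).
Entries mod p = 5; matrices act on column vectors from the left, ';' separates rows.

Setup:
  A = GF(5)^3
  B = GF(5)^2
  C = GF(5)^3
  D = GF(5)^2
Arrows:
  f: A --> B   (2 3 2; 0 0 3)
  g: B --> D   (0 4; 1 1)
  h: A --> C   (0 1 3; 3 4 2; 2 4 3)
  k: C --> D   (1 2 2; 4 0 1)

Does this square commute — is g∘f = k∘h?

Answer: DOES NOT COMMUTE

Derivation:
Along f;g (path 1):
  e0=(1,0,0) f-->(2,0) g-->(0,2)
  e1=(0,1,0) f-->(3,0) g-->(0,3)
  e2=(0,0,1) f-->(2,3) g-->(2,0)
  result₁ = (0 0 2; 2 3 0)
Along h;k (path 2):
  e0=(1,0,0) h-->(0,3,2) k-->(0,2)
  e1=(0,1,0) h-->(1,4,4) k-->(2,3)
  e2=(0,0,1) h-->(3,2,3) k-->(3,0)
  result₂ = (0 2 3; 2 3 0)
Equal? NO — does not commute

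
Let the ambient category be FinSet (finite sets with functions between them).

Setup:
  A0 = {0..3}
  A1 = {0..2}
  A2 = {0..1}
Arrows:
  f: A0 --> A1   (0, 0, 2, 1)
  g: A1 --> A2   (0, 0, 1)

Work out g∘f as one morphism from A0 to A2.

  0 f-->0 g-->0
  1 f-->0 g-->0
  2 f-->2 g-->1
  3 f-->1 g-->0
⟦path⟧: (0, 0, 1, 0)

Answer: (0, 0, 1, 0)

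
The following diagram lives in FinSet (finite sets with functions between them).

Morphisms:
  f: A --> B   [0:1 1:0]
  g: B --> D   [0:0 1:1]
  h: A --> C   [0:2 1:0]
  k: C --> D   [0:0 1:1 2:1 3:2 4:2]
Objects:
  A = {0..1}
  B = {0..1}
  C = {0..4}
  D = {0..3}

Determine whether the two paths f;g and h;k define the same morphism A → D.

1) trace f;g:
  0 f-->1 g-->1
  1 f-->0 g-->0
  result₁ = [0:1 1:0]
2) trace h;k:
  0 h-->2 k-->1
  1 h-->0 k-->0
  result₂ = [0:1 1:0]
Equal? same morphism ✓

Answer: COMMUTES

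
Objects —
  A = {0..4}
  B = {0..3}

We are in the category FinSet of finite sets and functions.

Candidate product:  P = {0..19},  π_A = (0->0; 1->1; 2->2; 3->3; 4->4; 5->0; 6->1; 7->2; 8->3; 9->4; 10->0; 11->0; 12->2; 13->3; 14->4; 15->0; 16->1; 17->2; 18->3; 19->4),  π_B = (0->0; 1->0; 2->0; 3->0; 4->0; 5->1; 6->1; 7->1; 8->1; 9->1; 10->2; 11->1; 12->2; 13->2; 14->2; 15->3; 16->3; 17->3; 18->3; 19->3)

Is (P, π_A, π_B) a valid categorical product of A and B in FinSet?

|A|·|B| = 5·4 = 20;  |P| = 20
Check the pairing map k ↦ (π_A(k), π_B(k)):
  0 -> (0,0)
  1 -> (1,0)
  2 -> (2,0)
  3 -> (3,0)
  4 -> (4,0)
  5 -> (0,1)
  6 -> (1,1)
  7 -> (2,1)
  8 -> (3,1)
  9 -> (4,1)
  10 -> (0,2)
  11 -> (0,1)  ✗ repeats pair of k=5
  12 -> (2,2)
  13 -> (3,2)
  14 -> (4,2)
  15 -> (0,3)
  16 -> (1,3)
  17 -> (2,3)
  18 -> (3,3)
  19 -> (4,3)
distinct pairs in image: 19 / 20 needed
  → (0,1) hit at k=5 and k=11

Answer: NOT A VALID PRODUCT — duplicate pair at indices 5,11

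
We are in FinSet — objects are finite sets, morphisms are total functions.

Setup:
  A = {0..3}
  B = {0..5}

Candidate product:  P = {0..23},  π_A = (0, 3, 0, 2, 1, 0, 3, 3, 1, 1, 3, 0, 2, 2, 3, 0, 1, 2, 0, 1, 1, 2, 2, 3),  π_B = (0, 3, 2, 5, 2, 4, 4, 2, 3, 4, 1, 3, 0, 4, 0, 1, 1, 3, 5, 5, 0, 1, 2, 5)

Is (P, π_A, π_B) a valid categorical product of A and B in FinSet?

|A|·|B| = 4·6 = 24;  |P| = 24
Check the pairing map k ↦ (π_A(k), π_B(k)):
  0 ↦ (0,0)
  1 ↦ (3,3)
  2 ↦ (0,2)
  3 ↦ (2,5)
  4 ↦ (1,2)
  5 ↦ (0,4)
  6 ↦ (3,4)
  7 ↦ (3,2)
  8 ↦ (1,3)
  9 ↦ (1,4)
  10 ↦ (3,1)
  11 ↦ (0,3)
  12 ↦ (2,0)
  13 ↦ (2,4)
  14 ↦ (3,0)
  15 ↦ (0,1)
  16 ↦ (1,1)
  17 ↦ (2,3)
  18 ↦ (0,5)
  19 ↦ (1,5)
  20 ↦ (1,0)
  21 ↦ (2,1)
  22 ↦ (2,2)
  23 ↦ (3,5)
distinct pairs in image: 24 / 24 needed
  → bijection onto A×B; projections well-typed.

Answer: VALID PRODUCT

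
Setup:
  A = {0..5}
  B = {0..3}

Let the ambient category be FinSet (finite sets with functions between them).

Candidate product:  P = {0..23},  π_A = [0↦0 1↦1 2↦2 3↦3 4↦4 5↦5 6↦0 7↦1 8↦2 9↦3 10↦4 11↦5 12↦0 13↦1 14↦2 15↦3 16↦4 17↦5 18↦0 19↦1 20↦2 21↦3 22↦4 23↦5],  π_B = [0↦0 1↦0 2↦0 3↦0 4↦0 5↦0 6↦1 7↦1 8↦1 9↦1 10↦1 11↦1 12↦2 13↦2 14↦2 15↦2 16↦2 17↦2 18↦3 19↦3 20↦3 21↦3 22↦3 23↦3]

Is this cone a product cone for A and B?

|A|·|B| = 6·4 = 24;  |P| = 24
Check the pairing map k ↦ (π_A(k), π_B(k)):
  0 ↦ (0,0)
  1 ↦ (1,0)
  2 ↦ (2,0)
  3 ↦ (3,0)
  4 ↦ (4,0)
  5 ↦ (5,0)
  6 ↦ (0,1)
  7 ↦ (1,1)
  8 ↦ (2,1)
  9 ↦ (3,1)
  10 ↦ (4,1)
  11 ↦ (5,1)
  12 ↦ (0,2)
  13 ↦ (1,2)
  14 ↦ (2,2)
  15 ↦ (3,2)
  16 ↦ (4,2)
  17 ↦ (5,2)
  18 ↦ (0,3)
  19 ↦ (1,3)
  20 ↦ (2,3)
  21 ↦ (3,3)
  22 ↦ (4,3)
  23 ↦ (5,3)
distinct pairs in image: 24 / 24 needed
  → bijection onto A×B; projections well-typed.

Answer: VALID PRODUCT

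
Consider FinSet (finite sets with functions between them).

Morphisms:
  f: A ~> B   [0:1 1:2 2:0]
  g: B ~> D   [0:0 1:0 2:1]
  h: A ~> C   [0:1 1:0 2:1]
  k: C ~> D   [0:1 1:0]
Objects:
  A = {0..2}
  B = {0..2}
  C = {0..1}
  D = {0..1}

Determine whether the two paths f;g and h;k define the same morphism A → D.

1) trace f;g:
  0 f~>1 g~>0
  1 f~>2 g~>1
  2 f~>0 g~>0
  ⟦path⟧₁ = [0:0 1:1 2:0]
2) trace h;k:
  0 h~>1 k~>0
  1 h~>0 k~>1
  2 h~>1 k~>0
  ⟦path⟧₂ = [0:0 1:1 2:0]
Equal? equal; square commutes

Answer: COMMUTES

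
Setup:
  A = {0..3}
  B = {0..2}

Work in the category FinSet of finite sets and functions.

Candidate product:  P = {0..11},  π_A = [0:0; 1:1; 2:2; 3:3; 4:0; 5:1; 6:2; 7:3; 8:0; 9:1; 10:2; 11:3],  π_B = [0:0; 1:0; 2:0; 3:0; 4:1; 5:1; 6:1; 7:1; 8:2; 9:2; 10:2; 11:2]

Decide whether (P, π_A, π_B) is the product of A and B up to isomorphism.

|A|·|B| = 4·3 = 12;  |P| = 12
Check the pairing map k ↦ (π_A(k), π_B(k)):
  0 : (0,0)
  1 : (1,0)
  2 : (2,0)
  3 : (3,0)
  4 : (0,1)
  5 : (1,1)
  6 : (2,1)
  7 : (3,1)
  8 : (0,2)
  9 : (1,2)
  10 : (2,2)
  11 : (3,2)
distinct pairs in image: 12 / 12 needed
  → bijection onto A×B; projections well-typed.

Answer: VALID PRODUCT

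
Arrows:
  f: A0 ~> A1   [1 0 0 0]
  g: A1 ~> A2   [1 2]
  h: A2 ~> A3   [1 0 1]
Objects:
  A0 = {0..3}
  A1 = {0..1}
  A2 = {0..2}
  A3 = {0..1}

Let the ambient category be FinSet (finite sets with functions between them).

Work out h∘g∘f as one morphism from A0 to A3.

Answer: [1 0 0 0]

Trace:
  0 f~>1 g~>2 h~>1
  1 f~>0 g~>1 h~>0
  2 f~>0 g~>1 h~>0
  3 f~>0 g~>1 h~>0
result: [1 0 0 0]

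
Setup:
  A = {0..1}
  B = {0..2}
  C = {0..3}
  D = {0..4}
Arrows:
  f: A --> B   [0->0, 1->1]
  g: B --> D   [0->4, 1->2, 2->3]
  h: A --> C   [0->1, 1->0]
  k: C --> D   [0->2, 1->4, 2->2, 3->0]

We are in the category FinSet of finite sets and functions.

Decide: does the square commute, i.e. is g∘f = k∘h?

Answer: COMMUTES

Derivation:
1) trace f;g:
  0 f-->0 g-->4
  1 f-->1 g-->2
  result₁ = [0->4, 1->2]
2) trace h;k:
  0 h-->1 k-->4
  1 h-->0 k-->2
  result₂ = [0->4, 1->2]
Equal? equal; square commutes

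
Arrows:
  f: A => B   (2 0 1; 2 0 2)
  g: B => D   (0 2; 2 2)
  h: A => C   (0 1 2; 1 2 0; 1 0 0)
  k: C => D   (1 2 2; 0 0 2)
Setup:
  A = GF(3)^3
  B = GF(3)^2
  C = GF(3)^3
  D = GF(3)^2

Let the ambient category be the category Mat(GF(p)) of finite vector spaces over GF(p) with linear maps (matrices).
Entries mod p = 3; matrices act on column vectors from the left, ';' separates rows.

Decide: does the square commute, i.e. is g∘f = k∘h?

Answer: DOES NOT COMMUTE

Trace:
Along f;g (path 1):
  e0=[1,0,0] f=>[2,2] g=>[1,2]
  e1=[0,1,0] f=>[0,0] g=>[0,0]
  e2=[0,0,1] f=>[1,2] g=>[1,0]
  result₁ = (1 0 1; 2 0 0)
Along h;k (path 2):
  e0=[1,0,0] h=>[0,1,1] k=>[1,2]
  e1=[0,1,0] h=>[1,2,0] k=>[2,0]
  e2=[0,0,1] h=>[2,0,0] k=>[2,0]
  result₂ = (1 2 2; 2 0 0)
Equal? differ; not commutative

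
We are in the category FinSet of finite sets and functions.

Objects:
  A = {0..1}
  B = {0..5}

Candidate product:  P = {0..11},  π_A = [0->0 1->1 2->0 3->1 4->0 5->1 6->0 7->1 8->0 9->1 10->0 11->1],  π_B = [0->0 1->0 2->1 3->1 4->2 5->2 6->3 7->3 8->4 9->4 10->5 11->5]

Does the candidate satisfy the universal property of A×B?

Answer: VALID PRODUCT

Derivation:
|A|·|B| = 2·6 = 12;  |P| = 12
Check the pairing map k ↦ (π_A(k), π_B(k)):
  0 -> (0,0)
  1 -> (1,0)
  2 -> (0,1)
  3 -> (1,1)
  4 -> (0,2)
  5 -> (1,2)
  6 -> (0,3)
  7 -> (1,3)
  8 -> (0,4)
  9 -> (1,4)
  10 -> (0,5)
  11 -> (1,5)
distinct pairs in image: 12 / 12 needed
  → bijection onto A×B; projections well-typed.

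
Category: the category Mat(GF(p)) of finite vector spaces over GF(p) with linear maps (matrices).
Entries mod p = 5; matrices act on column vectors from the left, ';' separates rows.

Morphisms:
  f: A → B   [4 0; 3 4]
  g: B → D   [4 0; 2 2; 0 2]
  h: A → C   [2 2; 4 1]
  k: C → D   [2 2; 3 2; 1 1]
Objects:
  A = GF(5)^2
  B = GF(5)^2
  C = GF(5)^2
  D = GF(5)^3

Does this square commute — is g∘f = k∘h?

Answer: DOES NOT COMMUTE

Work:
1) trace f;g:
  e0=⟨1,0⟩ f→⟨4,3⟩ g→⟨1,4,1⟩
  e1=⟨0,1⟩ f→⟨0,4⟩ g→⟨0,3,3⟩
  composite₁ = [1 0; 4 3; 1 3]
2) trace h;k:
  e0=⟨1,0⟩ h→⟨2,4⟩ k→⟨2,4,1⟩
  e1=⟨0,1⟩ h→⟨2,1⟩ k→⟨1,3,3⟩
  composite₂ = [2 1; 4 3; 1 3]
Equal? distinct morphisms ✗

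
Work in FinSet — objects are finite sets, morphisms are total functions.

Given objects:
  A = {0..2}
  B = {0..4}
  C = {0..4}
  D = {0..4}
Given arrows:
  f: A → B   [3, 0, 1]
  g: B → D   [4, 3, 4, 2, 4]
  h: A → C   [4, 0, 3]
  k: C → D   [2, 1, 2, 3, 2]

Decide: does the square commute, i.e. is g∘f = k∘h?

Path 1 = f;g:
  0 f→3 g→2
  1 f→0 g→4
  2 f→1 g→3
  result₁ = [2, 4, 3]
Path 2 = h;k:
  0 h→4 k→2
  1 h→0 k→2
  2 h→3 k→3
  result₂ = [2, 2, 3]
Equal? differ; not commutative

Answer: DOES NOT COMMUTE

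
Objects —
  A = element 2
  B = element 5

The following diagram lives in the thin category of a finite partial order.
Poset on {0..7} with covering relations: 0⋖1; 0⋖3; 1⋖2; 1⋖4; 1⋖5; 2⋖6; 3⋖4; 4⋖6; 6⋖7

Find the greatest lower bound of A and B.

Answer: A∧B = 1

Derivation:
{x : x⊑A ∧ x⊑B} = {0,1}  (A=2, B=5)
  0 ⊑ 1
  1 ⊑ 1
glb = 1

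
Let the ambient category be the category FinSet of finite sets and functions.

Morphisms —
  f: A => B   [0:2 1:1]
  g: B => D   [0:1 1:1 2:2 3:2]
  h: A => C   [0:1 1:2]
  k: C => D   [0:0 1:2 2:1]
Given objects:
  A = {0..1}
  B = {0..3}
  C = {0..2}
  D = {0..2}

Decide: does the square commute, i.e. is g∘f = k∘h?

Path 1 = f;g:
  0 f=>2 g=>2
  1 f=>1 g=>1
  ⟦path⟧₁ = [0:2 1:1]
Path 2 = h;k:
  0 h=>1 k=>2
  1 h=>2 k=>1
  ⟦path⟧₂ = [0:2 1:1]
Equal? equal; square commutes

Answer: COMMUTES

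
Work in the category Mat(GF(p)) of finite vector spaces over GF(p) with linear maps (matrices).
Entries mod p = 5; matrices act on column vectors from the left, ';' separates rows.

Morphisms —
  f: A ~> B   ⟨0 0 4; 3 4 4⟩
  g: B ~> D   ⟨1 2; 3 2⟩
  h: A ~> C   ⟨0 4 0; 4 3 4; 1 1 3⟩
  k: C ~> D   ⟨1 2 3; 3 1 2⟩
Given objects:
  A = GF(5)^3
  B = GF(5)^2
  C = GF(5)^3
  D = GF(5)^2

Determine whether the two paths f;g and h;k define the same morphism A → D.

Answer: DOES NOT COMMUTE

Trace:
Along f;g (path 1):
  e0=⟨1,0,0⟩ f~>⟨0,3⟩ g~>⟨1,1⟩
  e1=⟨0,1,0⟩ f~>⟨0,4⟩ g~>⟨3,3⟩
  e2=⟨0,0,1⟩ f~>⟨4,4⟩ g~>⟨2,0⟩
  result₁ = ⟨1 3 2; 1 3 0⟩
Along h;k (path 2):
  e0=⟨1,0,0⟩ h~>⟨0,4,1⟩ k~>⟨1,1⟩
  e1=⟨0,1,0⟩ h~>⟨4,3,1⟩ k~>⟨3,2⟩
  e2=⟨0,0,1⟩ h~>⟨0,4,3⟩ k~>⟨2,0⟩
  result₂ = ⟨1 3 2; 1 2 0⟩
Equal? differ; not commutative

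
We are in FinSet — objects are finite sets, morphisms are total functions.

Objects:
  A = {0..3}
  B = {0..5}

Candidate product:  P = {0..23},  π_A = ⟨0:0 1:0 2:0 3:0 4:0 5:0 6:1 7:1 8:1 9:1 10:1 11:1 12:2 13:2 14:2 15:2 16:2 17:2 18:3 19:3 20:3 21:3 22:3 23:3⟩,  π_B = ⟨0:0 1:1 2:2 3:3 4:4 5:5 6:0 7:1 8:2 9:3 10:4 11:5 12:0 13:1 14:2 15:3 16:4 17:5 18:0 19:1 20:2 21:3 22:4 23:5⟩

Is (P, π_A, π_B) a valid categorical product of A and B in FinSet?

Answer: VALID PRODUCT

Derivation:
|A|·|B| = 4·6 = 24;  |P| = 24
Check the pairing map k ↦ (π_A(k), π_B(k)):
  0 : (0,0)
  1 : (0,1)
  2 : (0,2)
  3 : (0,3)
  4 : (0,4)
  5 : (0,5)
  6 : (1,0)
  7 : (1,1)
  8 : (1,2)
  9 : (1,3)
  10 : (1,4)
  11 : (1,5)
  12 : (2,0)
  13 : (2,1)
  14 : (2,2)
  15 : (2,3)
  16 : (2,4)
  17 : (2,5)
  18 : (3,0)
  19 : (3,1)
  20 : (3,2)
  21 : (3,3)
  22 : (3,4)
  23 : (3,5)
distinct pairs in image: 24 / 24 needed
  → bijection onto A×B; projections well-typed.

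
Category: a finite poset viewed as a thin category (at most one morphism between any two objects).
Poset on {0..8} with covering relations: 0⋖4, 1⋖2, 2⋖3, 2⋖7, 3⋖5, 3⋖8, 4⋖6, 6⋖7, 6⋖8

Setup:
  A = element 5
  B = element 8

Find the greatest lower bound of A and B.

Common predecessors of 5,8: {1,2,3}
  1 ≤ 3
  2 ≤ 3
  3 ≤ 3
glb = 3

Answer: A∧B = 3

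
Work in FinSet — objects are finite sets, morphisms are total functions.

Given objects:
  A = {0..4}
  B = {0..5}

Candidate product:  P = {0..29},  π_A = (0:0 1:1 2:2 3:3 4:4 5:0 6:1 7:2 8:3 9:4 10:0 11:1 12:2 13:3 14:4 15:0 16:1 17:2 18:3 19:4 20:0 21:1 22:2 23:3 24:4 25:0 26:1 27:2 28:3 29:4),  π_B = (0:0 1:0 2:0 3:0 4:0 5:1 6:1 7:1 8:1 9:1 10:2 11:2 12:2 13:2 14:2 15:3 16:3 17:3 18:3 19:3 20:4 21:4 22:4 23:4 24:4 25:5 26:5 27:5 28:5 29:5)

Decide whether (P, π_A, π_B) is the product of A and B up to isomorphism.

|A|·|B| = 5·6 = 30;  |P| = 30
Check the pairing map k ↦ (π_A(k), π_B(k)):
  0 : (0,0)
  1 : (1,0)
  2 : (2,0)
  3 : (3,0)
  4 : (4,0)
  5 : (0,1)
  6 : (1,1)
  7 : (2,1)
  8 : (3,1)
  9 : (4,1)
  10 : (0,2)
  11 : (1,2)
  12 : (2,2)
  13 : (3,2)
  14 : (4,2)
  15 : (0,3)
  16 : (1,3)
  17 : (2,3)
  18 : (3,3)
  19 : (4,3)
  20 : (0,4)
  21 : (1,4)
  22 : (2,4)
  23 : (3,4)
  24 : (4,4)
  25 : (0,5)
  26 : (1,5)
  27 : (2,5)
  28 : (3,5)
  29 : (4,5)
distinct pairs in image: 30 / 30 needed
  → bijection onto A×B; projections well-typed.

Answer: VALID PRODUCT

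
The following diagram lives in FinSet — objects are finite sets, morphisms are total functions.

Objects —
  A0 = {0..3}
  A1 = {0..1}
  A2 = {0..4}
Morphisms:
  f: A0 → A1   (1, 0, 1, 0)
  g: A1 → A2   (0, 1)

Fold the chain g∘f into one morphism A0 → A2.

  0 f→1 g→1
  1 f→0 g→0
  2 f→1 g→1
  3 f→0 g→0
⟦path⟧: (1, 0, 1, 0)

Answer: (1, 0, 1, 0)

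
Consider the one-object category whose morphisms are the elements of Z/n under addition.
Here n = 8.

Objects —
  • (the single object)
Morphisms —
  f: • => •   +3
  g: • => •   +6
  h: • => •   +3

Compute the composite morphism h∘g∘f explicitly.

  0 +3≡3 +6≡1 +3≡4  (mod 8)
⟦path⟧: +4

Answer: +4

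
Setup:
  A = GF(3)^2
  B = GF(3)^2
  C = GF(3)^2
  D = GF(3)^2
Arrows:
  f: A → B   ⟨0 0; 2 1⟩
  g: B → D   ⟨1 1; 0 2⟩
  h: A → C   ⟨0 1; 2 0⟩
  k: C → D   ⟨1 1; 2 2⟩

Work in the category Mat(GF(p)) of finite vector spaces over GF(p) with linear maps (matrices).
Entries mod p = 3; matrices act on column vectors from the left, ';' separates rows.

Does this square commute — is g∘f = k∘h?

Path 1 = f;g:
  e0=(1,0) f→(0,2) g→(2,1)
  e1=(0,1) f→(0,1) g→(1,2)
  result₁ = ⟨2 1; 1 2⟩
Path 2 = h;k:
  e0=(1,0) h→(0,2) k→(2,1)
  e1=(0,1) h→(1,0) k→(1,2)
  result₂ = ⟨2 1; 1 2⟩
Equal? equal; square commutes

Answer: COMMUTES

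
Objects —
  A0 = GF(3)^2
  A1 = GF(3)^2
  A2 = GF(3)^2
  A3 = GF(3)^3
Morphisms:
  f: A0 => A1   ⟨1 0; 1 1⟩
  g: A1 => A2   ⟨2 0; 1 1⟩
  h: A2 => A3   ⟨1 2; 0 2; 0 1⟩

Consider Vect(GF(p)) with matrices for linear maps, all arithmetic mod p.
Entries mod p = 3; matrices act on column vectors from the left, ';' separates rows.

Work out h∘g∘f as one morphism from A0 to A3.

  e0=⟨1,0⟩ f=>⟨1,1⟩ g=>⟨2,2⟩ h=>⟨0,1,2⟩
  e1=⟨0,1⟩ f=>⟨0,1⟩ g=>⟨0,1⟩ h=>⟨2,2,1⟩
⟦path⟧: ⟨0 2; 1 2; 2 1⟩

Answer: ⟨0 2; 1 2; 2 1⟩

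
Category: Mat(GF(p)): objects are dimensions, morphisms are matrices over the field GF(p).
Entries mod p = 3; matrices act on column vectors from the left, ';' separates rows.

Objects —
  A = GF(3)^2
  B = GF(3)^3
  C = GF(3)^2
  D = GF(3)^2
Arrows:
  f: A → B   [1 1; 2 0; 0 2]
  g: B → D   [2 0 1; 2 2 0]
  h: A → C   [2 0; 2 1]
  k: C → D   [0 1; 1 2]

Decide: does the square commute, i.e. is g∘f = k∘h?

Answer: COMMUTES

Work:
Along f;g (path 1):
  e0=[1,0] f→[1,2,0] g→[2,0]
  e1=[0,1] f→[1,0,2] g→[1,2]
  result₁ = [2 1; 0 2]
Along h;k (path 2):
  e0=[1,0] h→[2,2] k→[2,0]
  e1=[0,1] h→[0,1] k→[1,2]
  result₂ = [2 1; 0 2]
Equal? equal; square commutes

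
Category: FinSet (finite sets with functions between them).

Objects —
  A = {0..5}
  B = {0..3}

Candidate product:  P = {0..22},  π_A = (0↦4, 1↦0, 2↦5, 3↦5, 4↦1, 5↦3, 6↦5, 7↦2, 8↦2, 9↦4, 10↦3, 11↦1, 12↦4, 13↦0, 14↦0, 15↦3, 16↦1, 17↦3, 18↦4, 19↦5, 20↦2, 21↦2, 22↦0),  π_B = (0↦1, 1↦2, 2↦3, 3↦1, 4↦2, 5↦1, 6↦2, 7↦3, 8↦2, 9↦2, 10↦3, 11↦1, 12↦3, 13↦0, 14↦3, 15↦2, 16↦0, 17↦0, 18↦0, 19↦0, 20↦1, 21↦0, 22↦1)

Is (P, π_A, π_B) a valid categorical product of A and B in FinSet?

|A|·|B| = 6·4 = 24;  |P| = 23
  → cardinalities differ; no bijection possible.

Answer: NOT A VALID PRODUCT — |P|=23 ≠ |A|·|B|=24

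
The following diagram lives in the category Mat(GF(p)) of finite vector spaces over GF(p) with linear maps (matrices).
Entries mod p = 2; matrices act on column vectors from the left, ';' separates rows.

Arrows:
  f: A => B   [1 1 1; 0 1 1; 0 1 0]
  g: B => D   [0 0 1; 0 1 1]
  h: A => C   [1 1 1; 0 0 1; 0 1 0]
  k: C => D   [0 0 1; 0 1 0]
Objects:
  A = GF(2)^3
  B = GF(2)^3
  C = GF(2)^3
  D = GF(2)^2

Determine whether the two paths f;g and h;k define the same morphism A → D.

Answer: COMMUTES

Derivation:
Path 1 = f;g:
  e0=[1,0,0] f=>[1,0,0] g=>[0,0]
  e1=[0,1,0] f=>[1,1,1] g=>[1,0]
  e2=[0,0,1] f=>[1,1,0] g=>[0,1]
  ⟦path⟧₁ = [0 1 0; 0 0 1]
Path 2 = h;k:
  e0=[1,0,0] h=>[1,0,0] k=>[0,0]
  e1=[0,1,0] h=>[1,0,1] k=>[1,0]
  e2=[0,0,1] h=>[1,1,0] k=>[0,1]
  ⟦path⟧₂ = [0 1 0; 0 0 1]
Equal? YES — commutes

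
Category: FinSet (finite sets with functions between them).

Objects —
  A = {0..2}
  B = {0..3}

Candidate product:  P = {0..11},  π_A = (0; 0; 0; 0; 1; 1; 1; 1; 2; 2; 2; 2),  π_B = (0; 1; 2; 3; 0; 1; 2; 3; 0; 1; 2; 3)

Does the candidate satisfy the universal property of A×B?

|A|·|B| = 3·4 = 12;  |P| = 12
Check the pairing map k ↦ (π_A(k), π_B(k)):
  0 : (0,0)
  1 : (0,1)
  2 : (0,2)
  3 : (0,3)
  4 : (1,0)
  5 : (1,1)
  6 : (1,2)
  7 : (1,3)
  8 : (2,0)
  9 : (2,1)
  10 : (2,2)
  11 : (2,3)
distinct pairs in image: 12 / 12 needed
  → bijection onto A×B; projections well-typed.

Answer: VALID PRODUCT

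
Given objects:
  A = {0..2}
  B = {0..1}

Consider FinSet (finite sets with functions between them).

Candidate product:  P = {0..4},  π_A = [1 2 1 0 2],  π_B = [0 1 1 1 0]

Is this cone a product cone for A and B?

Answer: NOT A VALID PRODUCT — |P|=5 ≠ |A|·|B|=6

Derivation:
|A|·|B| = 3·2 = 6;  |P| = 5
  → cardinalities differ; no bijection possible.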